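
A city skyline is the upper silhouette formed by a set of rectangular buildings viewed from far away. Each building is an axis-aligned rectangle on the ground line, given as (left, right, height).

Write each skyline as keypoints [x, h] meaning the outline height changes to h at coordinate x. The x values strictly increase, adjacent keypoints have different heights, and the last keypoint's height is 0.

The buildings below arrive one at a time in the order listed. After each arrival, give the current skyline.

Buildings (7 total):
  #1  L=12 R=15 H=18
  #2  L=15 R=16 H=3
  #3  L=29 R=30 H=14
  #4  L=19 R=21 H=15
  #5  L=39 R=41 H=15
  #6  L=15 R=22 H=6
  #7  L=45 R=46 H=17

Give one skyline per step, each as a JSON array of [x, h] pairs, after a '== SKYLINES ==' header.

== SKYLINES ==
[[12,18],[15,0]]
[[12,18],[15,3],[16,0]]
[[12,18],[15,3],[16,0],[29,14],[30,0]]
[[12,18],[15,3],[16,0],[19,15],[21,0],[29,14],[30,0]]
[[12,18],[15,3],[16,0],[19,15],[21,0],[29,14],[30,0],[39,15],[41,0]]
[[12,18],[15,6],[19,15],[21,6],[22,0],[29,14],[30,0],[39,15],[41,0]]
[[12,18],[15,6],[19,15],[21,6],[22,0],[29,14],[30,0],[39,15],[41,0],[45,17],[46,0]]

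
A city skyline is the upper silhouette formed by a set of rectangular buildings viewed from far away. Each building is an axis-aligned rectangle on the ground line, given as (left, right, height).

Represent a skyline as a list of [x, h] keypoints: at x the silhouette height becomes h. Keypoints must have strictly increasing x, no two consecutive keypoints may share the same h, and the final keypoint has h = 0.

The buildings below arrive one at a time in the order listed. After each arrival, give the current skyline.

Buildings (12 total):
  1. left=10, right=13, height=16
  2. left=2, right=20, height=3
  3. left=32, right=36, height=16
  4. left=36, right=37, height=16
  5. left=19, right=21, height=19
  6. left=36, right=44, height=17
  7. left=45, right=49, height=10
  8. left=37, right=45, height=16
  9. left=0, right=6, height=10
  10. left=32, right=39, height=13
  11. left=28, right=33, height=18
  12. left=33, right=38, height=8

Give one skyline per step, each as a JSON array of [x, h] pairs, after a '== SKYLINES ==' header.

== SKYLINES ==
[[10,16],[13,0]]
[[2,3],[10,16],[13,3],[20,0]]
[[2,3],[10,16],[13,3],[20,0],[32,16],[36,0]]
[[2,3],[10,16],[13,3],[20,0],[32,16],[37,0]]
[[2,3],[10,16],[13,3],[19,19],[21,0],[32,16],[37,0]]
[[2,3],[10,16],[13,3],[19,19],[21,0],[32,16],[36,17],[44,0]]
[[2,3],[10,16],[13,3],[19,19],[21,0],[32,16],[36,17],[44,0],[45,10],[49,0]]
[[2,3],[10,16],[13,3],[19,19],[21,0],[32,16],[36,17],[44,16],[45,10],[49,0]]
[[0,10],[6,3],[10,16],[13,3],[19,19],[21,0],[32,16],[36,17],[44,16],[45,10],[49,0]]
[[0,10],[6,3],[10,16],[13,3],[19,19],[21,0],[32,16],[36,17],[44,16],[45,10],[49,0]]
[[0,10],[6,3],[10,16],[13,3],[19,19],[21,0],[28,18],[33,16],[36,17],[44,16],[45,10],[49,0]]
[[0,10],[6,3],[10,16],[13,3],[19,19],[21,0],[28,18],[33,16],[36,17],[44,16],[45,10],[49,0]]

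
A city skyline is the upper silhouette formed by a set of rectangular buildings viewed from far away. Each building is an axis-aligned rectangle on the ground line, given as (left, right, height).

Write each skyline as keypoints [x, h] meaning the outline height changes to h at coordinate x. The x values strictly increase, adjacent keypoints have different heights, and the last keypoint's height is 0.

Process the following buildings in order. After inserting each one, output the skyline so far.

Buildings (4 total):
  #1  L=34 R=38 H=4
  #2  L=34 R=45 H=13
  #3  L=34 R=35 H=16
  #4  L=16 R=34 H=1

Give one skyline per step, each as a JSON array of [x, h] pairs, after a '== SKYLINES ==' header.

== SKYLINES ==
[[34,4],[38,0]]
[[34,13],[45,0]]
[[34,16],[35,13],[45,0]]
[[16,1],[34,16],[35,13],[45,0]]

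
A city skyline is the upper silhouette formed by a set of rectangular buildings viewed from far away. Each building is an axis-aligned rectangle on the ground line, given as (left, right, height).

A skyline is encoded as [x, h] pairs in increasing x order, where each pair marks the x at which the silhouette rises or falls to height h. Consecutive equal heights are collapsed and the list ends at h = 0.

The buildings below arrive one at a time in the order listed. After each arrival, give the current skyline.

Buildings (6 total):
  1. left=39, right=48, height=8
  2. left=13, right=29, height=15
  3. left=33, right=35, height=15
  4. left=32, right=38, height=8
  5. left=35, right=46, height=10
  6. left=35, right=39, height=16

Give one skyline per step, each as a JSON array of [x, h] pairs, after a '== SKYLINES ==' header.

== SKYLINES ==
[[39,8],[48,0]]
[[13,15],[29,0],[39,8],[48,0]]
[[13,15],[29,0],[33,15],[35,0],[39,8],[48,0]]
[[13,15],[29,0],[32,8],[33,15],[35,8],[38,0],[39,8],[48,0]]
[[13,15],[29,0],[32,8],[33,15],[35,10],[46,8],[48,0]]
[[13,15],[29,0],[32,8],[33,15],[35,16],[39,10],[46,8],[48,0]]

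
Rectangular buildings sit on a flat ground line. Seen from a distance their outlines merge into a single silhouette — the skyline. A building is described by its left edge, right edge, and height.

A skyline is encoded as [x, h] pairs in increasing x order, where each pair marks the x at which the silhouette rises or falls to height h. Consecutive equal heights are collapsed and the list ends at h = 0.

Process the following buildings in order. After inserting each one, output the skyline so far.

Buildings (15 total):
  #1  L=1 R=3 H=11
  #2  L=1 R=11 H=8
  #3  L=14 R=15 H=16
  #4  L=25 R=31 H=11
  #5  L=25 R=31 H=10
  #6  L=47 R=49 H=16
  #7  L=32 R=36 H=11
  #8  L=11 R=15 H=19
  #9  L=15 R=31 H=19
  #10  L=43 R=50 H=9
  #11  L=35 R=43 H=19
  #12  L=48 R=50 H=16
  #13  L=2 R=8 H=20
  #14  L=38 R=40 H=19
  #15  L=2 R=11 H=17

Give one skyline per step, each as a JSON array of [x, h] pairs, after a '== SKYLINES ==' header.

== SKYLINES ==
[[1,11],[3,0]]
[[1,11],[3,8],[11,0]]
[[1,11],[3,8],[11,0],[14,16],[15,0]]
[[1,11],[3,8],[11,0],[14,16],[15,0],[25,11],[31,0]]
[[1,11],[3,8],[11,0],[14,16],[15,0],[25,11],[31,0]]
[[1,11],[3,8],[11,0],[14,16],[15,0],[25,11],[31,0],[47,16],[49,0]]
[[1,11],[3,8],[11,0],[14,16],[15,0],[25,11],[31,0],[32,11],[36,0],[47,16],[49,0]]
[[1,11],[3,8],[11,19],[15,0],[25,11],[31,0],[32,11],[36,0],[47,16],[49,0]]
[[1,11],[3,8],[11,19],[31,0],[32,11],[36,0],[47,16],[49,0]]
[[1,11],[3,8],[11,19],[31,0],[32,11],[36,0],[43,9],[47,16],[49,9],[50,0]]
[[1,11],[3,8],[11,19],[31,0],[32,11],[35,19],[43,9],[47,16],[49,9],[50,0]]
[[1,11],[3,8],[11,19],[31,0],[32,11],[35,19],[43,9],[47,16],[50,0]]
[[1,11],[2,20],[8,8],[11,19],[31,0],[32,11],[35,19],[43,9],[47,16],[50,0]]
[[1,11],[2,20],[8,8],[11,19],[31,0],[32,11],[35,19],[43,9],[47,16],[50,0]]
[[1,11],[2,20],[8,17],[11,19],[31,0],[32,11],[35,19],[43,9],[47,16],[50,0]]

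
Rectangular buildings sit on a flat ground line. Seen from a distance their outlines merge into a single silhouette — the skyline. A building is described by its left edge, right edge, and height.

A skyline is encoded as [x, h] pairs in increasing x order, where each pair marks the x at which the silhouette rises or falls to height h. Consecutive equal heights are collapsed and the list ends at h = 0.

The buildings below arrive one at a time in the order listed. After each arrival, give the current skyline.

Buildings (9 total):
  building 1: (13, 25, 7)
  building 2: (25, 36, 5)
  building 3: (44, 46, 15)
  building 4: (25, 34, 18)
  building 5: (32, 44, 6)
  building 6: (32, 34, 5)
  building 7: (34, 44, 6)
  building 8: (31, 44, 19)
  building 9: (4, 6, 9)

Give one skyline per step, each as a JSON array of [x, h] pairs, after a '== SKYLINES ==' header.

== SKYLINES ==
[[13,7],[25,0]]
[[13,7],[25,5],[36,0]]
[[13,7],[25,5],[36,0],[44,15],[46,0]]
[[13,7],[25,18],[34,5],[36,0],[44,15],[46,0]]
[[13,7],[25,18],[34,6],[44,15],[46,0]]
[[13,7],[25,18],[34,6],[44,15],[46,0]]
[[13,7],[25,18],[34,6],[44,15],[46,0]]
[[13,7],[25,18],[31,19],[44,15],[46,0]]
[[4,9],[6,0],[13,7],[25,18],[31,19],[44,15],[46,0]]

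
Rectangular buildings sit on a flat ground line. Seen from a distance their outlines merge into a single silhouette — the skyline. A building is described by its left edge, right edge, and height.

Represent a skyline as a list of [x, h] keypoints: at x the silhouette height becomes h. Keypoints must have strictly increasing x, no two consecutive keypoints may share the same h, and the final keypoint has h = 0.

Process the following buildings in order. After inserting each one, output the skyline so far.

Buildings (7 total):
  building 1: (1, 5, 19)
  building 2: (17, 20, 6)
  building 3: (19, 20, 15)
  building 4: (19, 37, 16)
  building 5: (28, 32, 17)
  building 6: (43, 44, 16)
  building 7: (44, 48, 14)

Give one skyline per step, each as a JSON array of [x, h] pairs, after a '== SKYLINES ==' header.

== SKYLINES ==
[[1,19],[5,0]]
[[1,19],[5,0],[17,6],[20,0]]
[[1,19],[5,0],[17,6],[19,15],[20,0]]
[[1,19],[5,0],[17,6],[19,16],[37,0]]
[[1,19],[5,0],[17,6],[19,16],[28,17],[32,16],[37,0]]
[[1,19],[5,0],[17,6],[19,16],[28,17],[32,16],[37,0],[43,16],[44,0]]
[[1,19],[5,0],[17,6],[19,16],[28,17],[32,16],[37,0],[43,16],[44,14],[48,0]]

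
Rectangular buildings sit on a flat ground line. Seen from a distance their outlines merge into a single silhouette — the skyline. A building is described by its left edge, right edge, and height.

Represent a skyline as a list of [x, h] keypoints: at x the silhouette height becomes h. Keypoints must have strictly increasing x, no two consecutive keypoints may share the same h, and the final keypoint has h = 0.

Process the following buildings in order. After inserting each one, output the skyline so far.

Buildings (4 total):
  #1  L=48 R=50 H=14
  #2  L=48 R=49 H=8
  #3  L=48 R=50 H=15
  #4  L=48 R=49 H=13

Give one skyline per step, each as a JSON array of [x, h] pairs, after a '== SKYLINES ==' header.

== SKYLINES ==
[[48,14],[50,0]]
[[48,14],[50,0]]
[[48,15],[50,0]]
[[48,15],[50,0]]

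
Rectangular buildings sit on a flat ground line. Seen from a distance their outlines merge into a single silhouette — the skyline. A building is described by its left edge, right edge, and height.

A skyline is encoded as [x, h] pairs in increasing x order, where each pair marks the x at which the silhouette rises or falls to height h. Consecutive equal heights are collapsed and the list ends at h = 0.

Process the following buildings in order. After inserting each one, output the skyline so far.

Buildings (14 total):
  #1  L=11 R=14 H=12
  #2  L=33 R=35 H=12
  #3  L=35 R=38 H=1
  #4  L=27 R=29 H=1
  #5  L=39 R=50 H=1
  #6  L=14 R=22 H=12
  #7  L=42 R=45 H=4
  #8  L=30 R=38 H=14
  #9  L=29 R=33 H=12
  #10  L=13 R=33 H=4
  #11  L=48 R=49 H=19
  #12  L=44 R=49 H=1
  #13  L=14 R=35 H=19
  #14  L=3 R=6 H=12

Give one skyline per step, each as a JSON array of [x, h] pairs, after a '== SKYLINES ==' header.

== SKYLINES ==
[[11,12],[14,0]]
[[11,12],[14,0],[33,12],[35,0]]
[[11,12],[14,0],[33,12],[35,1],[38,0]]
[[11,12],[14,0],[27,1],[29,0],[33,12],[35,1],[38,0]]
[[11,12],[14,0],[27,1],[29,0],[33,12],[35,1],[38,0],[39,1],[50,0]]
[[11,12],[22,0],[27,1],[29,0],[33,12],[35,1],[38,0],[39,1],[50,0]]
[[11,12],[22,0],[27,1],[29,0],[33,12],[35,1],[38,0],[39,1],[42,4],[45,1],[50,0]]
[[11,12],[22,0],[27,1],[29,0],[30,14],[38,0],[39,1],[42,4],[45,1],[50,0]]
[[11,12],[22,0],[27,1],[29,12],[30,14],[38,0],[39,1],[42,4],[45,1],[50,0]]
[[11,12],[22,4],[29,12],[30,14],[38,0],[39,1],[42,4],[45,1],[50,0]]
[[11,12],[22,4],[29,12],[30,14],[38,0],[39,1],[42,4],[45,1],[48,19],[49,1],[50,0]]
[[11,12],[22,4],[29,12],[30,14],[38,0],[39,1],[42,4],[45,1],[48,19],[49,1],[50,0]]
[[11,12],[14,19],[35,14],[38,0],[39,1],[42,4],[45,1],[48,19],[49,1],[50,0]]
[[3,12],[6,0],[11,12],[14,19],[35,14],[38,0],[39,1],[42,4],[45,1],[48,19],[49,1],[50,0]]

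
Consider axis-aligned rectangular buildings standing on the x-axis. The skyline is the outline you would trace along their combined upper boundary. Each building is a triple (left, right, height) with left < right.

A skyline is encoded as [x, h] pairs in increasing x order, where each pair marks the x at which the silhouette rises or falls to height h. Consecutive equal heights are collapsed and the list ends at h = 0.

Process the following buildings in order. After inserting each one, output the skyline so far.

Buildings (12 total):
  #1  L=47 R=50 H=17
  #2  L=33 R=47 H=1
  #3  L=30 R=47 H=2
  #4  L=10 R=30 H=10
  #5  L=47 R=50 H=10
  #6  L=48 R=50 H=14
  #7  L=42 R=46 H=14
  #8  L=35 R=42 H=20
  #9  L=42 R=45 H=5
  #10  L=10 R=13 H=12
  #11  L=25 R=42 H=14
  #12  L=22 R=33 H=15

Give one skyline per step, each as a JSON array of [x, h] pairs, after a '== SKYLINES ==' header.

== SKYLINES ==
[[47,17],[50,0]]
[[33,1],[47,17],[50,0]]
[[30,2],[47,17],[50,0]]
[[10,10],[30,2],[47,17],[50,0]]
[[10,10],[30,2],[47,17],[50,0]]
[[10,10],[30,2],[47,17],[50,0]]
[[10,10],[30,2],[42,14],[46,2],[47,17],[50,0]]
[[10,10],[30,2],[35,20],[42,14],[46,2],[47,17],[50,0]]
[[10,10],[30,2],[35,20],[42,14],[46,2],[47,17],[50,0]]
[[10,12],[13,10],[30,2],[35,20],[42,14],[46,2],[47,17],[50,0]]
[[10,12],[13,10],[25,14],[35,20],[42,14],[46,2],[47,17],[50,0]]
[[10,12],[13,10],[22,15],[33,14],[35,20],[42,14],[46,2],[47,17],[50,0]]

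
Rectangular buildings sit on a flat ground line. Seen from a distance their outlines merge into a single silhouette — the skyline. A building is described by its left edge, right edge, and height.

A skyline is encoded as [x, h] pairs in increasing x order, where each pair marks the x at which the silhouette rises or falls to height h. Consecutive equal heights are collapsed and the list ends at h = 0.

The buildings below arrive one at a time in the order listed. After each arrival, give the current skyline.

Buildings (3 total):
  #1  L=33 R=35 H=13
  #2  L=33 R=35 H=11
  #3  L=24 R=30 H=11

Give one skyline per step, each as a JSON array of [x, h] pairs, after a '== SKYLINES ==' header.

== SKYLINES ==
[[33,13],[35,0]]
[[33,13],[35,0]]
[[24,11],[30,0],[33,13],[35,0]]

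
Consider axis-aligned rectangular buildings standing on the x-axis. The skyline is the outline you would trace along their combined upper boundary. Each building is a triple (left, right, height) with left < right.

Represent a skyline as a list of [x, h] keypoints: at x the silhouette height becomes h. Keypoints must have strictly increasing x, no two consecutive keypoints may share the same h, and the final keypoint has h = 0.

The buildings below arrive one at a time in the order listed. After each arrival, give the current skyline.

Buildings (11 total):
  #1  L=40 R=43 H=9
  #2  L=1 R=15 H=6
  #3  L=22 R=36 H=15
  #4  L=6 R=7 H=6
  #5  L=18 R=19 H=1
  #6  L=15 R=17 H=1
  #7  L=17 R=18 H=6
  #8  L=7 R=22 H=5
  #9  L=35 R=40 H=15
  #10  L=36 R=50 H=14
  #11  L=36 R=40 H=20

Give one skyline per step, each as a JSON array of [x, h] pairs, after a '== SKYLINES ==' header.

== SKYLINES ==
[[40,9],[43,0]]
[[1,6],[15,0],[40,9],[43,0]]
[[1,6],[15,0],[22,15],[36,0],[40,9],[43,0]]
[[1,6],[15,0],[22,15],[36,0],[40,9],[43,0]]
[[1,6],[15,0],[18,1],[19,0],[22,15],[36,0],[40,9],[43,0]]
[[1,6],[15,1],[17,0],[18,1],[19,0],[22,15],[36,0],[40,9],[43,0]]
[[1,6],[15,1],[17,6],[18,1],[19,0],[22,15],[36,0],[40,9],[43,0]]
[[1,6],[15,5],[17,6],[18,5],[22,15],[36,0],[40,9],[43,0]]
[[1,6],[15,5],[17,6],[18,5],[22,15],[40,9],[43,0]]
[[1,6],[15,5],[17,6],[18,5],[22,15],[40,14],[50,0]]
[[1,6],[15,5],[17,6],[18,5],[22,15],[36,20],[40,14],[50,0]]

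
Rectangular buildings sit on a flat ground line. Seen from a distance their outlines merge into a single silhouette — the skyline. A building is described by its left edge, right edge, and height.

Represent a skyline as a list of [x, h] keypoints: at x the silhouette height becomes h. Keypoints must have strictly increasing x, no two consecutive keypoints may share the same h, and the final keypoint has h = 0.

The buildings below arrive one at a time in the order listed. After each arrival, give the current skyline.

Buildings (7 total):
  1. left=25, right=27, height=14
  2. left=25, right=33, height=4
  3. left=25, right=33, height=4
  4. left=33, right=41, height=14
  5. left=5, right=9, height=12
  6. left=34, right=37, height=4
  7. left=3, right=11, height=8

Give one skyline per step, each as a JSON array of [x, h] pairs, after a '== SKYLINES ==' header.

== SKYLINES ==
[[25,14],[27,0]]
[[25,14],[27,4],[33,0]]
[[25,14],[27,4],[33,0]]
[[25,14],[27,4],[33,14],[41,0]]
[[5,12],[9,0],[25,14],[27,4],[33,14],[41,0]]
[[5,12],[9,0],[25,14],[27,4],[33,14],[41,0]]
[[3,8],[5,12],[9,8],[11,0],[25,14],[27,4],[33,14],[41,0]]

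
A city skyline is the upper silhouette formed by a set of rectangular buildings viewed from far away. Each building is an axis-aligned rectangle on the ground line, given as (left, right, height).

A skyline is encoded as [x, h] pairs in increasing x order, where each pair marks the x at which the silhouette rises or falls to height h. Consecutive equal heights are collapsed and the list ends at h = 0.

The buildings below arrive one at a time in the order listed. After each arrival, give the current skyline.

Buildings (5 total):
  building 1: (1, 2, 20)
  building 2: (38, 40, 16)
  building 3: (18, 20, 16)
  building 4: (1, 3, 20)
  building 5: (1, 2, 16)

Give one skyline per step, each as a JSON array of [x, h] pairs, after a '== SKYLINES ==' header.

== SKYLINES ==
[[1,20],[2,0]]
[[1,20],[2,0],[38,16],[40,0]]
[[1,20],[2,0],[18,16],[20,0],[38,16],[40,0]]
[[1,20],[3,0],[18,16],[20,0],[38,16],[40,0]]
[[1,20],[3,0],[18,16],[20,0],[38,16],[40,0]]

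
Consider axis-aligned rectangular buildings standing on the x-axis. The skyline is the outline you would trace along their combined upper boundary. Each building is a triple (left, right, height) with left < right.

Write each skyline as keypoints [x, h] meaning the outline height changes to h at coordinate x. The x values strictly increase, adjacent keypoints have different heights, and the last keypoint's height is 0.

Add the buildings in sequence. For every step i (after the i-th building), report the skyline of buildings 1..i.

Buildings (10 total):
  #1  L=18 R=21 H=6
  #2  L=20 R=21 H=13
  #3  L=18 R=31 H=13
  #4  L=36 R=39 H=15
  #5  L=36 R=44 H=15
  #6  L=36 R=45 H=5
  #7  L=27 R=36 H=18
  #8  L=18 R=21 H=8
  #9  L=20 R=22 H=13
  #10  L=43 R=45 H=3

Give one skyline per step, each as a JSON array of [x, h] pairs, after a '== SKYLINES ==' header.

== SKYLINES ==
[[18,6],[21,0]]
[[18,6],[20,13],[21,0]]
[[18,13],[31,0]]
[[18,13],[31,0],[36,15],[39,0]]
[[18,13],[31,0],[36,15],[44,0]]
[[18,13],[31,0],[36,15],[44,5],[45,0]]
[[18,13],[27,18],[36,15],[44,5],[45,0]]
[[18,13],[27,18],[36,15],[44,5],[45,0]]
[[18,13],[27,18],[36,15],[44,5],[45,0]]
[[18,13],[27,18],[36,15],[44,5],[45,0]]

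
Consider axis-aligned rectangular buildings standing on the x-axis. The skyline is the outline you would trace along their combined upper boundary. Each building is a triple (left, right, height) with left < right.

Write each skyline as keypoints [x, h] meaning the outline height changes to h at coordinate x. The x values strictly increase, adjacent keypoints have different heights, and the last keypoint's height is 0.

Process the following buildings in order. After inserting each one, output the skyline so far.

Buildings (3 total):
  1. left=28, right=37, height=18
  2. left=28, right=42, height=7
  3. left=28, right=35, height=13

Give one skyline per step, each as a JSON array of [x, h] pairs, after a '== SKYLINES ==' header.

== SKYLINES ==
[[28,18],[37,0]]
[[28,18],[37,7],[42,0]]
[[28,18],[37,7],[42,0]]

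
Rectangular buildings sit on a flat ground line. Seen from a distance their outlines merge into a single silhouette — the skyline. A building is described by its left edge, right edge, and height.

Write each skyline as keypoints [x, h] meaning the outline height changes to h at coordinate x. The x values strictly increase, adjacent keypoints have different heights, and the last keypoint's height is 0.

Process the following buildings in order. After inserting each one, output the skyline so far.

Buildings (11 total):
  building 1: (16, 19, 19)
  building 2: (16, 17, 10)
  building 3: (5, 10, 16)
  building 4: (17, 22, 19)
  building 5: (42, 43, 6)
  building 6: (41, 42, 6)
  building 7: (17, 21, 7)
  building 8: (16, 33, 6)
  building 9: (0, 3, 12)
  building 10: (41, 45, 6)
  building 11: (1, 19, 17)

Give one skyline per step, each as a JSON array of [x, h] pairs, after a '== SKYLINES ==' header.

== SKYLINES ==
[[16,19],[19,0]]
[[16,19],[19,0]]
[[5,16],[10,0],[16,19],[19,0]]
[[5,16],[10,0],[16,19],[22,0]]
[[5,16],[10,0],[16,19],[22,0],[42,6],[43,0]]
[[5,16],[10,0],[16,19],[22,0],[41,6],[43,0]]
[[5,16],[10,0],[16,19],[22,0],[41,6],[43,0]]
[[5,16],[10,0],[16,19],[22,6],[33,0],[41,6],[43,0]]
[[0,12],[3,0],[5,16],[10,0],[16,19],[22,6],[33,0],[41,6],[43,0]]
[[0,12],[3,0],[5,16],[10,0],[16,19],[22,6],[33,0],[41,6],[45,0]]
[[0,12],[1,17],[16,19],[22,6],[33,0],[41,6],[45,0]]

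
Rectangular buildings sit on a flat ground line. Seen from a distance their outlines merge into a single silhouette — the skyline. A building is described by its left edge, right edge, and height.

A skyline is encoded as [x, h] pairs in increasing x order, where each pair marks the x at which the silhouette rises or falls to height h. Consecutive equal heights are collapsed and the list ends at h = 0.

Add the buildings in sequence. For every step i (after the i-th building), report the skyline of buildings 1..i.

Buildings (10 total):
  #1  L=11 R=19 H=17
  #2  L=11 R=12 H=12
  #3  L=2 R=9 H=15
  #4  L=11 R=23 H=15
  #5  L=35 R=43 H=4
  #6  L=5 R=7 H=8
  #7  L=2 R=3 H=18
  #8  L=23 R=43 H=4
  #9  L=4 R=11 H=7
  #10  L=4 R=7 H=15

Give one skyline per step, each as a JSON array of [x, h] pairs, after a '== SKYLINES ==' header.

== SKYLINES ==
[[11,17],[19,0]]
[[11,17],[19,0]]
[[2,15],[9,0],[11,17],[19,0]]
[[2,15],[9,0],[11,17],[19,15],[23,0]]
[[2,15],[9,0],[11,17],[19,15],[23,0],[35,4],[43,0]]
[[2,15],[9,0],[11,17],[19,15],[23,0],[35,4],[43,0]]
[[2,18],[3,15],[9,0],[11,17],[19,15],[23,0],[35,4],[43,0]]
[[2,18],[3,15],[9,0],[11,17],[19,15],[23,4],[43,0]]
[[2,18],[3,15],[9,7],[11,17],[19,15],[23,4],[43,0]]
[[2,18],[3,15],[9,7],[11,17],[19,15],[23,4],[43,0]]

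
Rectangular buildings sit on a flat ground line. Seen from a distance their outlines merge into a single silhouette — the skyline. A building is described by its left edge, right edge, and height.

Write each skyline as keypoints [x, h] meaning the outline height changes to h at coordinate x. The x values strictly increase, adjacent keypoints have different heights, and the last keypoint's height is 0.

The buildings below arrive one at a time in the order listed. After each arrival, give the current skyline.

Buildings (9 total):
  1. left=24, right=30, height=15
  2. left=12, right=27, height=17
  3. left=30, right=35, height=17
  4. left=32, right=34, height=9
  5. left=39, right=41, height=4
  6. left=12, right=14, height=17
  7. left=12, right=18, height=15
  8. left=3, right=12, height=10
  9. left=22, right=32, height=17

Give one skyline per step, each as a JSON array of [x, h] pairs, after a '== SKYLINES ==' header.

== SKYLINES ==
[[24,15],[30,0]]
[[12,17],[27,15],[30,0]]
[[12,17],[27,15],[30,17],[35,0]]
[[12,17],[27,15],[30,17],[35,0]]
[[12,17],[27,15],[30,17],[35,0],[39,4],[41,0]]
[[12,17],[27,15],[30,17],[35,0],[39,4],[41,0]]
[[12,17],[27,15],[30,17],[35,0],[39,4],[41,0]]
[[3,10],[12,17],[27,15],[30,17],[35,0],[39,4],[41,0]]
[[3,10],[12,17],[35,0],[39,4],[41,0]]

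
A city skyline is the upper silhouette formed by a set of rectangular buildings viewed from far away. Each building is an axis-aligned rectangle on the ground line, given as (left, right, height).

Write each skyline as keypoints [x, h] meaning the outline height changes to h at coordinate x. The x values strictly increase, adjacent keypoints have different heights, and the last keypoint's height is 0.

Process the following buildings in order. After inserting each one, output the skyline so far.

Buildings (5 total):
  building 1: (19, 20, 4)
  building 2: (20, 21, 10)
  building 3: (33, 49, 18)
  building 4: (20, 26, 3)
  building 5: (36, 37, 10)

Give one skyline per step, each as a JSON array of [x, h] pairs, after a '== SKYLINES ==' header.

== SKYLINES ==
[[19,4],[20,0]]
[[19,4],[20,10],[21,0]]
[[19,4],[20,10],[21,0],[33,18],[49,0]]
[[19,4],[20,10],[21,3],[26,0],[33,18],[49,0]]
[[19,4],[20,10],[21,3],[26,0],[33,18],[49,0]]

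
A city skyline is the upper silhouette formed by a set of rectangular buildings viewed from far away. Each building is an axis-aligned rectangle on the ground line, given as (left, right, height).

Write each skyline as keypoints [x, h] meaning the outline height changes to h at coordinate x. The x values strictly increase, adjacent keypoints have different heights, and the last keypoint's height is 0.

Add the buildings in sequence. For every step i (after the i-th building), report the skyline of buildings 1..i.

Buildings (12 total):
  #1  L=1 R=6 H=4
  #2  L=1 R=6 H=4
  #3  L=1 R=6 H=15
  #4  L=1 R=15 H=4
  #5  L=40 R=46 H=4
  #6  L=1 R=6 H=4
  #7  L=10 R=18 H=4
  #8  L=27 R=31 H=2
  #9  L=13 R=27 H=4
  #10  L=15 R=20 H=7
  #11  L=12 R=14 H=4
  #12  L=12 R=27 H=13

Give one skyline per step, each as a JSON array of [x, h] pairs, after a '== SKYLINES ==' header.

== SKYLINES ==
[[1,4],[6,0]]
[[1,4],[6,0]]
[[1,15],[6,0]]
[[1,15],[6,4],[15,0]]
[[1,15],[6,4],[15,0],[40,4],[46,0]]
[[1,15],[6,4],[15,0],[40,4],[46,0]]
[[1,15],[6,4],[18,0],[40,4],[46,0]]
[[1,15],[6,4],[18,0],[27,2],[31,0],[40,4],[46,0]]
[[1,15],[6,4],[27,2],[31,0],[40,4],[46,0]]
[[1,15],[6,4],[15,7],[20,4],[27,2],[31,0],[40,4],[46,0]]
[[1,15],[6,4],[15,7],[20,4],[27,2],[31,0],[40,4],[46,0]]
[[1,15],[6,4],[12,13],[27,2],[31,0],[40,4],[46,0]]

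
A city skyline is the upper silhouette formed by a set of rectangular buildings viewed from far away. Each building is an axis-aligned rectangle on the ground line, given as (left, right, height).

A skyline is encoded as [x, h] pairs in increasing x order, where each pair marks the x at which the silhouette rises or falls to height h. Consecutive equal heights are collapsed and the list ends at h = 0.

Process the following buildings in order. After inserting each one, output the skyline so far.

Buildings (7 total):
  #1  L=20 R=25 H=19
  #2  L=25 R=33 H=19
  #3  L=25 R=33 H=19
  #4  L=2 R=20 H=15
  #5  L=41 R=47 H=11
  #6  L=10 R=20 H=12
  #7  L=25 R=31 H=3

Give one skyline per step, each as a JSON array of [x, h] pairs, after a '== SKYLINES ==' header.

== SKYLINES ==
[[20,19],[25,0]]
[[20,19],[33,0]]
[[20,19],[33,0]]
[[2,15],[20,19],[33,0]]
[[2,15],[20,19],[33,0],[41,11],[47,0]]
[[2,15],[20,19],[33,0],[41,11],[47,0]]
[[2,15],[20,19],[33,0],[41,11],[47,0]]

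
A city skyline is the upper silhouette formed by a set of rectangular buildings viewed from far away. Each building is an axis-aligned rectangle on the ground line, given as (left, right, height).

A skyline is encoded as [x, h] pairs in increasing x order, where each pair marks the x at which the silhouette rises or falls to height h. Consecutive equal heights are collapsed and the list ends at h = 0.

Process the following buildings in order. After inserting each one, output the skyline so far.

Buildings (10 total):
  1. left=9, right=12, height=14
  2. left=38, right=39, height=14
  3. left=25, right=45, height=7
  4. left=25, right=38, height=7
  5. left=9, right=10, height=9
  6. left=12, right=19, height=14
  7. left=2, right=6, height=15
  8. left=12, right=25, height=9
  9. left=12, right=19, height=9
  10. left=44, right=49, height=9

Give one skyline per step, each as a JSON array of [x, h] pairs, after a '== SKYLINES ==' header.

== SKYLINES ==
[[9,14],[12,0]]
[[9,14],[12,0],[38,14],[39,0]]
[[9,14],[12,0],[25,7],[38,14],[39,7],[45,0]]
[[9,14],[12,0],[25,7],[38,14],[39,7],[45,0]]
[[9,14],[12,0],[25,7],[38,14],[39,7],[45,0]]
[[9,14],[19,0],[25,7],[38,14],[39,7],[45,0]]
[[2,15],[6,0],[9,14],[19,0],[25,7],[38,14],[39,7],[45,0]]
[[2,15],[6,0],[9,14],[19,9],[25,7],[38,14],[39,7],[45,0]]
[[2,15],[6,0],[9,14],[19,9],[25,7],[38,14],[39,7],[45,0]]
[[2,15],[6,0],[9,14],[19,9],[25,7],[38,14],[39,7],[44,9],[49,0]]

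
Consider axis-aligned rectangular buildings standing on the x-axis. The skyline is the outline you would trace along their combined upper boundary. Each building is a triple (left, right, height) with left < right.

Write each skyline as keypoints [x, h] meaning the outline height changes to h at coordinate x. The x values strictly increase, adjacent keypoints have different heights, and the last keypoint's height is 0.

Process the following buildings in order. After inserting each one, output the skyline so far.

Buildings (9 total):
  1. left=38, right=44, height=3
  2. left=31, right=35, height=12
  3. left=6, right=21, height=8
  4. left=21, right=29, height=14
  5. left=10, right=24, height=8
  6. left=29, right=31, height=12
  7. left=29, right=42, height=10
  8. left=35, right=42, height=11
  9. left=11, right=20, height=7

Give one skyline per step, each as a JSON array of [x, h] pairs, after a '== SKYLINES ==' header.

== SKYLINES ==
[[38,3],[44,0]]
[[31,12],[35,0],[38,3],[44,0]]
[[6,8],[21,0],[31,12],[35,0],[38,3],[44,0]]
[[6,8],[21,14],[29,0],[31,12],[35,0],[38,3],[44,0]]
[[6,8],[21,14],[29,0],[31,12],[35,0],[38,3],[44,0]]
[[6,8],[21,14],[29,12],[35,0],[38,3],[44,0]]
[[6,8],[21,14],[29,12],[35,10],[42,3],[44,0]]
[[6,8],[21,14],[29,12],[35,11],[42,3],[44,0]]
[[6,8],[21,14],[29,12],[35,11],[42,3],[44,0]]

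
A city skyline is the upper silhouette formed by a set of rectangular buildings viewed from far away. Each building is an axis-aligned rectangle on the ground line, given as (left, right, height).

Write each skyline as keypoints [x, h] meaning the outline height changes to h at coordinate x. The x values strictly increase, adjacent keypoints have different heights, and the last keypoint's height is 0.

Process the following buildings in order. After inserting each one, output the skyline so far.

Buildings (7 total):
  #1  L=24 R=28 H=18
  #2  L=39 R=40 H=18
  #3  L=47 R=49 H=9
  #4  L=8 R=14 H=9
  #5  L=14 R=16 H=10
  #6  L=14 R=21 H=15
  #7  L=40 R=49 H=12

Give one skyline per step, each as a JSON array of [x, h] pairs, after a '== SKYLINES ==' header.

== SKYLINES ==
[[24,18],[28,0]]
[[24,18],[28,0],[39,18],[40,0]]
[[24,18],[28,0],[39,18],[40,0],[47,9],[49,0]]
[[8,9],[14,0],[24,18],[28,0],[39,18],[40,0],[47,9],[49,0]]
[[8,9],[14,10],[16,0],[24,18],[28,0],[39,18],[40,0],[47,9],[49,0]]
[[8,9],[14,15],[21,0],[24,18],[28,0],[39,18],[40,0],[47,9],[49,0]]
[[8,9],[14,15],[21,0],[24,18],[28,0],[39,18],[40,12],[49,0]]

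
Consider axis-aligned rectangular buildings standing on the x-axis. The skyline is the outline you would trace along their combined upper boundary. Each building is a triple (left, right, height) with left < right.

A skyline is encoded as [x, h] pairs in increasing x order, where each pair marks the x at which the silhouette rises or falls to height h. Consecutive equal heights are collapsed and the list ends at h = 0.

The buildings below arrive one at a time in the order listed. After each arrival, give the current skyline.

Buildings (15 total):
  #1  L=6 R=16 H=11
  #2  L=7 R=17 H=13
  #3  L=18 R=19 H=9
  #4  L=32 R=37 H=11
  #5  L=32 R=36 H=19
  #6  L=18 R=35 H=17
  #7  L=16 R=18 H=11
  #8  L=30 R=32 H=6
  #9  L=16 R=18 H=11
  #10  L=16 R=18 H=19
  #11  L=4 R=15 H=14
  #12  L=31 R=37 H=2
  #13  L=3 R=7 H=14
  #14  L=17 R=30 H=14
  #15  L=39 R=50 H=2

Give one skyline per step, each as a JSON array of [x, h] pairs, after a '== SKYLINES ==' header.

== SKYLINES ==
[[6,11],[16,0]]
[[6,11],[7,13],[17,0]]
[[6,11],[7,13],[17,0],[18,9],[19,0]]
[[6,11],[7,13],[17,0],[18,9],[19,0],[32,11],[37,0]]
[[6,11],[7,13],[17,0],[18,9],[19,0],[32,19],[36,11],[37,0]]
[[6,11],[7,13],[17,0],[18,17],[32,19],[36,11],[37,0]]
[[6,11],[7,13],[17,11],[18,17],[32,19],[36,11],[37,0]]
[[6,11],[7,13],[17,11],[18,17],[32,19],[36,11],[37,0]]
[[6,11],[7,13],[17,11],[18,17],[32,19],[36,11],[37,0]]
[[6,11],[7,13],[16,19],[18,17],[32,19],[36,11],[37,0]]
[[4,14],[15,13],[16,19],[18,17],[32,19],[36,11],[37,0]]
[[4,14],[15,13],[16,19],[18,17],[32,19],[36,11],[37,0]]
[[3,14],[15,13],[16,19],[18,17],[32,19],[36,11],[37,0]]
[[3,14],[15,13],[16,19],[18,17],[32,19],[36,11],[37,0]]
[[3,14],[15,13],[16,19],[18,17],[32,19],[36,11],[37,0],[39,2],[50,0]]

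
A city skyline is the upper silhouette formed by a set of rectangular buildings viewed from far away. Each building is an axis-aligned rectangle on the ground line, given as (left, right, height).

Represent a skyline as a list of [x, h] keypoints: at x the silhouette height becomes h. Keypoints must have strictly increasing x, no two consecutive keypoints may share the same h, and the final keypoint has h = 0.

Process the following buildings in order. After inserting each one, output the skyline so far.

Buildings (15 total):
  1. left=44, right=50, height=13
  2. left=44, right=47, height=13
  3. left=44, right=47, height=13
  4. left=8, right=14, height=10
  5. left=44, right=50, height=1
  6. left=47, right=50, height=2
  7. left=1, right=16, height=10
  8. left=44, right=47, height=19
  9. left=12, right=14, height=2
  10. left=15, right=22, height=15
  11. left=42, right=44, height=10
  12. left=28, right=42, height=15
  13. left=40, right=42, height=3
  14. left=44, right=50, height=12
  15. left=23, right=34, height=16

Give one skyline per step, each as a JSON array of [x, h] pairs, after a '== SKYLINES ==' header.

== SKYLINES ==
[[44,13],[50,0]]
[[44,13],[50,0]]
[[44,13],[50,0]]
[[8,10],[14,0],[44,13],[50,0]]
[[8,10],[14,0],[44,13],[50,0]]
[[8,10],[14,0],[44,13],[50,0]]
[[1,10],[16,0],[44,13],[50,0]]
[[1,10],[16,0],[44,19],[47,13],[50,0]]
[[1,10],[16,0],[44,19],[47,13],[50,0]]
[[1,10],[15,15],[22,0],[44,19],[47,13],[50,0]]
[[1,10],[15,15],[22,0],[42,10],[44,19],[47,13],[50,0]]
[[1,10],[15,15],[22,0],[28,15],[42,10],[44,19],[47,13],[50,0]]
[[1,10],[15,15],[22,0],[28,15],[42,10],[44,19],[47,13],[50,0]]
[[1,10],[15,15],[22,0],[28,15],[42,10],[44,19],[47,13],[50,0]]
[[1,10],[15,15],[22,0],[23,16],[34,15],[42,10],[44,19],[47,13],[50,0]]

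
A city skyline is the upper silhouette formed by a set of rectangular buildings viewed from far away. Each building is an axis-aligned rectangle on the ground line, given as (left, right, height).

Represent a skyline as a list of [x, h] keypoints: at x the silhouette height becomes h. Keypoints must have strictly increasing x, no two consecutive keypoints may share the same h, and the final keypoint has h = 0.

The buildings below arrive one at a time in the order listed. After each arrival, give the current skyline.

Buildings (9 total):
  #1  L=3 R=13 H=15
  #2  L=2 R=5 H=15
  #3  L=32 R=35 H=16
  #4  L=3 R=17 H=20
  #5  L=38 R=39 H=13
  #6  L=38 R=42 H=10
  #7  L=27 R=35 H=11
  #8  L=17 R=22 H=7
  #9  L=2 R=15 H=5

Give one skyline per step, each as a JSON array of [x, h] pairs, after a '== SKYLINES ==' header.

== SKYLINES ==
[[3,15],[13,0]]
[[2,15],[13,0]]
[[2,15],[13,0],[32,16],[35,0]]
[[2,15],[3,20],[17,0],[32,16],[35,0]]
[[2,15],[3,20],[17,0],[32,16],[35,0],[38,13],[39,0]]
[[2,15],[3,20],[17,0],[32,16],[35,0],[38,13],[39,10],[42,0]]
[[2,15],[3,20],[17,0],[27,11],[32,16],[35,0],[38,13],[39,10],[42,0]]
[[2,15],[3,20],[17,7],[22,0],[27,11],[32,16],[35,0],[38,13],[39,10],[42,0]]
[[2,15],[3,20],[17,7],[22,0],[27,11],[32,16],[35,0],[38,13],[39,10],[42,0]]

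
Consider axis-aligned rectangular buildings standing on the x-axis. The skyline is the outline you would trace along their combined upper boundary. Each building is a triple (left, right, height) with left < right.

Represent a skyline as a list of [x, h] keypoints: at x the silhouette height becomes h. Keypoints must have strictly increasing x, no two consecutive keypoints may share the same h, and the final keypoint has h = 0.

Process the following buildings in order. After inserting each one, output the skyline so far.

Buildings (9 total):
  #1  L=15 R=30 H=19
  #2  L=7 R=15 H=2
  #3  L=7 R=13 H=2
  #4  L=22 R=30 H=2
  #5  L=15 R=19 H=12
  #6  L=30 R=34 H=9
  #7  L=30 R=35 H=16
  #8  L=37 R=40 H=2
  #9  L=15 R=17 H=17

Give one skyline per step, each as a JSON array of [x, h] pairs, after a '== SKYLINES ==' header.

== SKYLINES ==
[[15,19],[30,0]]
[[7,2],[15,19],[30,0]]
[[7,2],[15,19],[30,0]]
[[7,2],[15,19],[30,0]]
[[7,2],[15,19],[30,0]]
[[7,2],[15,19],[30,9],[34,0]]
[[7,2],[15,19],[30,16],[35,0]]
[[7,2],[15,19],[30,16],[35,0],[37,2],[40,0]]
[[7,2],[15,19],[30,16],[35,0],[37,2],[40,0]]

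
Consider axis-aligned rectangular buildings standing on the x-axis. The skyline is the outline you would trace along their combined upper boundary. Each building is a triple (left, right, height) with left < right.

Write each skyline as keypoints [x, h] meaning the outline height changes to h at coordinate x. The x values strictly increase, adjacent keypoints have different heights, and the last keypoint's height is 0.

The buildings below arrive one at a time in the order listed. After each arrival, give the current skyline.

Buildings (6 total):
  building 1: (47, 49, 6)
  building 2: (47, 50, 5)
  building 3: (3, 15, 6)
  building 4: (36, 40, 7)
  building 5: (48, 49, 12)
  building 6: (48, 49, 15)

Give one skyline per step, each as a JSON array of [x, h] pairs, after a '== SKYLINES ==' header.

== SKYLINES ==
[[47,6],[49,0]]
[[47,6],[49,5],[50,0]]
[[3,6],[15,0],[47,6],[49,5],[50,0]]
[[3,6],[15,0],[36,7],[40,0],[47,6],[49,5],[50,0]]
[[3,6],[15,0],[36,7],[40,0],[47,6],[48,12],[49,5],[50,0]]
[[3,6],[15,0],[36,7],[40,0],[47,6],[48,15],[49,5],[50,0]]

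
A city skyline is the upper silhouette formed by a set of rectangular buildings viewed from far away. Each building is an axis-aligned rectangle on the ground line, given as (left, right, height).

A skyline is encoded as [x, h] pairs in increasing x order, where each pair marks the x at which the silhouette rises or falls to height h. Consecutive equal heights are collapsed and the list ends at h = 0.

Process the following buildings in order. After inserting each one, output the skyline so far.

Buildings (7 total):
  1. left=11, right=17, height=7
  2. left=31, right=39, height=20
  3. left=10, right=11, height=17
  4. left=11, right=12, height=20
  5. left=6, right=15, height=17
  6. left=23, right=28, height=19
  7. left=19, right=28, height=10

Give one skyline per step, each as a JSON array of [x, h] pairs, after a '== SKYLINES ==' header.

== SKYLINES ==
[[11,7],[17,0]]
[[11,7],[17,0],[31,20],[39,0]]
[[10,17],[11,7],[17,0],[31,20],[39,0]]
[[10,17],[11,20],[12,7],[17,0],[31,20],[39,0]]
[[6,17],[11,20],[12,17],[15,7],[17,0],[31,20],[39,0]]
[[6,17],[11,20],[12,17],[15,7],[17,0],[23,19],[28,0],[31,20],[39,0]]
[[6,17],[11,20],[12,17],[15,7],[17,0],[19,10],[23,19],[28,0],[31,20],[39,0]]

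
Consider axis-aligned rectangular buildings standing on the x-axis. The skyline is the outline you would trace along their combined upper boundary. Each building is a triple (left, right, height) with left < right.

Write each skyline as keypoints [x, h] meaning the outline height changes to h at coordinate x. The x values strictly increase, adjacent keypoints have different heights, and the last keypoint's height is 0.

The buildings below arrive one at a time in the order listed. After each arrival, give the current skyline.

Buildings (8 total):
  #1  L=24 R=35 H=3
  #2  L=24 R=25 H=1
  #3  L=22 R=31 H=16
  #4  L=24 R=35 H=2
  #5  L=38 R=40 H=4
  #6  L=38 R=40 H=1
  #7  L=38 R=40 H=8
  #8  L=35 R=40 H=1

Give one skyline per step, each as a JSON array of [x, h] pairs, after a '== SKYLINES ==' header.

== SKYLINES ==
[[24,3],[35,0]]
[[24,3],[35,0]]
[[22,16],[31,3],[35,0]]
[[22,16],[31,3],[35,0]]
[[22,16],[31,3],[35,0],[38,4],[40,0]]
[[22,16],[31,3],[35,0],[38,4],[40,0]]
[[22,16],[31,3],[35,0],[38,8],[40,0]]
[[22,16],[31,3],[35,1],[38,8],[40,0]]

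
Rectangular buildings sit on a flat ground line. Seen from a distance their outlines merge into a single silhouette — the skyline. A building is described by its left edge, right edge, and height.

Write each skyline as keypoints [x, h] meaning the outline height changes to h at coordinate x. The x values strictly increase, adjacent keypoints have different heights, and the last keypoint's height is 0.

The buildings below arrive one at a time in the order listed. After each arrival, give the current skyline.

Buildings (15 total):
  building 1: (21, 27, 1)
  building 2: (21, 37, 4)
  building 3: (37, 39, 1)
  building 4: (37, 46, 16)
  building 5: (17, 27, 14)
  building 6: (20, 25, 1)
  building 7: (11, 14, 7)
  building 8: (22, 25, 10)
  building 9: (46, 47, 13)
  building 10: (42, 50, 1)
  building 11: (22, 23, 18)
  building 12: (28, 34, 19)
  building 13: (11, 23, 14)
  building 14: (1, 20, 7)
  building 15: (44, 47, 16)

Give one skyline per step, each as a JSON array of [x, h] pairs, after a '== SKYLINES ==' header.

== SKYLINES ==
[[21,1],[27,0]]
[[21,4],[37,0]]
[[21,4],[37,1],[39,0]]
[[21,4],[37,16],[46,0]]
[[17,14],[27,4],[37,16],[46,0]]
[[17,14],[27,4],[37,16],[46,0]]
[[11,7],[14,0],[17,14],[27,4],[37,16],[46,0]]
[[11,7],[14,0],[17,14],[27,4],[37,16],[46,0]]
[[11,7],[14,0],[17,14],[27,4],[37,16],[46,13],[47,0]]
[[11,7],[14,0],[17,14],[27,4],[37,16],[46,13],[47,1],[50,0]]
[[11,7],[14,0],[17,14],[22,18],[23,14],[27,4],[37,16],[46,13],[47,1],[50,0]]
[[11,7],[14,0],[17,14],[22,18],[23,14],[27,4],[28,19],[34,4],[37,16],[46,13],[47,1],[50,0]]
[[11,14],[22,18],[23,14],[27,4],[28,19],[34,4],[37,16],[46,13],[47,1],[50,0]]
[[1,7],[11,14],[22,18],[23,14],[27,4],[28,19],[34,4],[37,16],[46,13],[47,1],[50,0]]
[[1,7],[11,14],[22,18],[23,14],[27,4],[28,19],[34,4],[37,16],[47,1],[50,0]]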